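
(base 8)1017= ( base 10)527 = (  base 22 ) 11l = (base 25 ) l2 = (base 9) 645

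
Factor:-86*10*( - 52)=2^4*5^1 * 13^1*43^1 = 44720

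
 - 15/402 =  - 5/134 = - 0.04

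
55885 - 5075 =50810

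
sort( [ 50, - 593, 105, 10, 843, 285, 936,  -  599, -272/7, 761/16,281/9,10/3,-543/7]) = [-599, - 593, - 543/7, -272/7, 10/3, 10, 281/9, 761/16,50,105,285, 843,936]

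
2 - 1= 1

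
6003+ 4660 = 10663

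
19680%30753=19680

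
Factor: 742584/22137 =2^3*47^( - 1)*157^( - 1)*30941^1= 247528/7379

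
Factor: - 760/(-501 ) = 2^3*3^( -1)*5^1*19^1*167^ (-1 )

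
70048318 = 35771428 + 34276890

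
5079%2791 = 2288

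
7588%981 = 721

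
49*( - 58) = - 2842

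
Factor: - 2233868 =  - 2^2*7^1 * 13^1 * 17^1 * 19^2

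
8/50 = 4/25 = 0.16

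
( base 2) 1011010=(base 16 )5A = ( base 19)4e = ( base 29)33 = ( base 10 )90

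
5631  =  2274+3357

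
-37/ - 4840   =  37/4840= 0.01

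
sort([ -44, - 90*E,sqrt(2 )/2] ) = [ - 90*E, - 44, sqrt ( 2) /2]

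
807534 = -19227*( -42)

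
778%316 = 146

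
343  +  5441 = 5784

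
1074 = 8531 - 7457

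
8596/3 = 2865 + 1/3=2865.33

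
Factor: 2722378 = 2^1* 59^1*23071^1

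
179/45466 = 1/254 = 0.00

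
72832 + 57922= 130754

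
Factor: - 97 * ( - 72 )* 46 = 2^4*3^2*23^1* 97^1 =321264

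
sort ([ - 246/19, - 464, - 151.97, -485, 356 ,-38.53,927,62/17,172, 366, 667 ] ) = [ - 485,-464 , - 151.97, - 38.53, - 246/19, 62/17,172 , 356 , 366, 667,927] 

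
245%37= 23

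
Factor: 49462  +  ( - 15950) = 33512 = 2^3*59^1*71^1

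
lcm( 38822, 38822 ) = 38822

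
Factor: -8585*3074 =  - 26390290 = - 2^1*5^1*17^1* 29^1*53^1*101^1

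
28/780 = 7/195 =0.04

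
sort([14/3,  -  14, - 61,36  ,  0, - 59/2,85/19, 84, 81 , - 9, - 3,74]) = [  -  61,- 59/2,-14, - 9,  -  3, 0,  85/19,14/3,36,74,81,  84]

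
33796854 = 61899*546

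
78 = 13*6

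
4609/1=4609= 4609.00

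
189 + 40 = 229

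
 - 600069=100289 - 700358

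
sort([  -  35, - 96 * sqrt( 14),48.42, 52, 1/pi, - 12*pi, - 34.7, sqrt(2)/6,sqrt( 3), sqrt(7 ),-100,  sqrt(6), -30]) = [ - 96*sqrt( 14), - 100 , - 12 * pi, - 35, - 34.7,-30,  sqrt ( 2 )/6,1/pi, sqrt(3 ),sqrt( 6), sqrt( 7 ), 48.42, 52]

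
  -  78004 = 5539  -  83543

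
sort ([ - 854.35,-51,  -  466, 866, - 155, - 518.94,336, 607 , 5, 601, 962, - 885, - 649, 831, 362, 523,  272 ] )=[ - 885, - 854.35, - 649 , - 518.94, - 466,-155, - 51, 5, 272,336, 362, 523, 601,  607,  831,866, 962]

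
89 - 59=30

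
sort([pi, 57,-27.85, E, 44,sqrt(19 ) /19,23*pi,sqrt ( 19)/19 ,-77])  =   [ - 77,- 27.85,sqrt( 19)/19,sqrt(19)/19, E, pi,44, 57, 23*pi] 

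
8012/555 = 14 + 242/555 = 14.44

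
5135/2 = 5135/2 = 2567.50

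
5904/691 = 5904/691 = 8.54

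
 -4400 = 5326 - 9726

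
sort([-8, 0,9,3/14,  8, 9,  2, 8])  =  [  -  8, 0, 3/14, 2, 8, 8,9, 9 ] 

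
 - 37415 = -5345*7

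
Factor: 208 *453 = 2^4 * 3^1 * 13^1*151^1 = 94224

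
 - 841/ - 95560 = 841/95560 = 0.01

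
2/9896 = 1/4948 =0.00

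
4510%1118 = 38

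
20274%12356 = 7918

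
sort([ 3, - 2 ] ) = [-2,3 ]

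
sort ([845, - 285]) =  [  -  285, 845]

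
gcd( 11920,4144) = 16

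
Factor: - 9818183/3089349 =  -3^(-2 ) * 343261^(- 1) * 9818183^1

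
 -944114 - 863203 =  - 1807317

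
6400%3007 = 386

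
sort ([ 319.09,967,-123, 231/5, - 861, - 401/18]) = [  -  861 , - 123, - 401/18, 231/5 , 319.09,967]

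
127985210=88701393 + 39283817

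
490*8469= 4149810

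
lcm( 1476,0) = 0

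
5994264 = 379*15816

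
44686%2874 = 1576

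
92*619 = 56948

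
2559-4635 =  - 2076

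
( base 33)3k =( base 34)3H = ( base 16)77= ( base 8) 167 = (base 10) 119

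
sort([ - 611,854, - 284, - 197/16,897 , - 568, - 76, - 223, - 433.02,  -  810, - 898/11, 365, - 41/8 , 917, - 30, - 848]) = [ - 848, - 810 , - 611,  -  568,-433.02 ,-284 ,-223,-898/11, - 76, - 30,- 197/16, - 41/8,  365,854,  897, 917] 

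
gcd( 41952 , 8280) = 552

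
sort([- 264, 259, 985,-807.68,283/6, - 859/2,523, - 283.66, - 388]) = [-807.68, - 859/2,  -  388, - 283.66,  -  264, 283/6, 259, 523, 985 ] 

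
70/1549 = 70/1549 = 0.05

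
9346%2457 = 1975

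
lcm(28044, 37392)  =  112176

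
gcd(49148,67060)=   4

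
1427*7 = 9989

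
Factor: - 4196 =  - 2^2*1049^1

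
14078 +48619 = 62697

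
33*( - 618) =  - 20394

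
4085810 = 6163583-2077773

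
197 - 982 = -785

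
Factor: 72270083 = 31^2*157^1* 479^1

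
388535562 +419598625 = 808134187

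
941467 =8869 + 932598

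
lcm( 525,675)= 4725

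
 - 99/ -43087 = 9/3917=0.00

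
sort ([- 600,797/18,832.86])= [-600, 797/18  ,  832.86 ]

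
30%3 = 0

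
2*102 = 204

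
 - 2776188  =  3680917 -6457105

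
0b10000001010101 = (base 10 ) 8277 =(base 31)8J0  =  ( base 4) 2001111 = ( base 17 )1baf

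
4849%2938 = 1911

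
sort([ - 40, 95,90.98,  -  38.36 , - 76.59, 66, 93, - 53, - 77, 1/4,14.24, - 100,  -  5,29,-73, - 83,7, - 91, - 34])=[ - 100, - 91, - 83, - 77,  -  76.59, - 73, - 53, - 40, - 38.36, - 34, - 5,  1/4,7, 14.24,  29,  66,90.98,93,95 ] 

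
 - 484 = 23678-24162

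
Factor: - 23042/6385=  - 2^1*5^( - 1) * 41^1*281^1 *1277^ (-1)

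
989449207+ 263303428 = 1252752635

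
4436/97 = 45 + 71/97 =45.73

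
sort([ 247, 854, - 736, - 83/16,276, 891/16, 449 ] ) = [- 736, - 83/16, 891/16,247,276,449,854 ]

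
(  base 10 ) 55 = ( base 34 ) 1L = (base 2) 110111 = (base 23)29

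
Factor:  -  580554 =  - 2^1*3^3*13^1*827^1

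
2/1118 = 1/559 = 0.00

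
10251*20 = 205020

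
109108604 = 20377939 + 88730665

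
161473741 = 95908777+65564964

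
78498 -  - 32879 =111377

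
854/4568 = 427/2284 = 0.19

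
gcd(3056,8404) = 764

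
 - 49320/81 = -609 +1/9 = - 608.89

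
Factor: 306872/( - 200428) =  - 862/563 = -2^1*431^1 * 563^( - 1 )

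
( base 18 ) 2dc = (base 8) 1576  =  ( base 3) 1020010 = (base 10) 894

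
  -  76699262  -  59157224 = - 135856486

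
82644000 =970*85200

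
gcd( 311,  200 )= 1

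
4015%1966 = 83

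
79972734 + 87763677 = 167736411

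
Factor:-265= - 5^1*53^1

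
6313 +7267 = 13580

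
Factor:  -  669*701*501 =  - 234953469 = -3^2*167^1* 223^1*701^1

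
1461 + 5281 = 6742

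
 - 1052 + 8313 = 7261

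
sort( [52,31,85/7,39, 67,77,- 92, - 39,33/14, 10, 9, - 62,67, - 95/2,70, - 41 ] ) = [-92, - 62, - 95/2 , - 41, - 39, 33/14,9, 10,85/7,31,39,52, 67, 67,70, 77 ]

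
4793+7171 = 11964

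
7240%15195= 7240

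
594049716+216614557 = 810664273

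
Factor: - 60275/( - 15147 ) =3^( - 4 )*5^2*11^( - 1)*17^ ( - 1)*2411^1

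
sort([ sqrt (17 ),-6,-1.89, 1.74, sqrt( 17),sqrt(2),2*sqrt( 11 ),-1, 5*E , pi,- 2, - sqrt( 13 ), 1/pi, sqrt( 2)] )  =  [ - 6, -sqrt( 13 ), - 2, - 1.89, - 1,1/pi,sqrt( 2 ),sqrt( 2 ), 1.74, pi, sqrt(17),sqrt( 17),  2 * sqrt( 11),5 * E ] 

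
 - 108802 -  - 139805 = 31003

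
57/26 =57/26 = 2.19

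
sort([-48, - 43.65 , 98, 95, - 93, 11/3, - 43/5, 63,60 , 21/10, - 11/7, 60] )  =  [ - 93,-48, - 43.65, - 43/5, - 11/7, 21/10, 11/3,60, 60, 63, 95, 98] 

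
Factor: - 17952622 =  -2^1*37^1*242603^1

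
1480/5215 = 296/1043 = 0.28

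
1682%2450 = 1682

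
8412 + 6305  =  14717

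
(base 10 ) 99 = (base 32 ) 33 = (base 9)120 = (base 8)143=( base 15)69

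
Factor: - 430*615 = -264450 = -2^1*3^1*5^2*41^1*43^1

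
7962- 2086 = 5876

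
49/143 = 49/143 = 0.34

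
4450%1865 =720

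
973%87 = 16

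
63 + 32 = 95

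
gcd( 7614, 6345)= 1269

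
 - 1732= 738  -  2470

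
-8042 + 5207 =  - 2835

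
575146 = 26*22121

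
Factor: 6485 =5^1*1297^1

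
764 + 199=963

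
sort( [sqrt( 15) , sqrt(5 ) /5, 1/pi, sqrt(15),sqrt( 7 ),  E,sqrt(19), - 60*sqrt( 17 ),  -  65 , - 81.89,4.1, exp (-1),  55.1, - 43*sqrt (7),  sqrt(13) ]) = [ - 60*sqrt( 17), - 43*sqrt(7), - 81.89, - 65,1/pi,exp( - 1) , sqrt(5)/5,  sqrt (7),E,  sqrt(13),sqrt (15 ), sqrt(15),4.1,  sqrt(19),55.1]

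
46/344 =23/172 =0.13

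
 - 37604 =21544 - 59148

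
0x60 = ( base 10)96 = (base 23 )44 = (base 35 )2Q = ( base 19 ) 51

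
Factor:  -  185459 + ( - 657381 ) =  - 2^3 * 5^1 * 19^1 * 1109^1 = -842840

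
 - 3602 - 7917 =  - 11519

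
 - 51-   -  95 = 44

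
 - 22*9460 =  - 208120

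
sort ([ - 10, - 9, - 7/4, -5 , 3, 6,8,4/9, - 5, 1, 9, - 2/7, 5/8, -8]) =[-10 ,  -  9, - 8, - 5, - 5 , - 7/4 , - 2/7,4/9,5/8, 1,3, 6, 8, 9]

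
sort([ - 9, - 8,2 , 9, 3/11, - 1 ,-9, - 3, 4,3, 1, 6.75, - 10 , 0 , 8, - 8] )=[- 10, - 9, - 9, -8 , - 8,- 3, - 1, 0 , 3/11,1,  2,  3,4,6.75, 8 , 9] 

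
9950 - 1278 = 8672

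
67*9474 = 634758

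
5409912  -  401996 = 5007916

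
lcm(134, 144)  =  9648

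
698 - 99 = 599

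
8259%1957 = 431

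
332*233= 77356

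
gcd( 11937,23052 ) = 3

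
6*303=1818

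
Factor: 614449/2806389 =3^( - 2 )*11^1 *83^1*673^1* 311821^( - 1)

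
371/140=53/20 = 2.65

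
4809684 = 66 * 72874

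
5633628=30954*182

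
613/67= 613/67= 9.15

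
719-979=  -  260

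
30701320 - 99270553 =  - 68569233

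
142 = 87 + 55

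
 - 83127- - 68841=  - 14286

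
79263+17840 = 97103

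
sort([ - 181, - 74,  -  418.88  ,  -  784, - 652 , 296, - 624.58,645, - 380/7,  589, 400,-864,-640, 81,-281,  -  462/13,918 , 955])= [-864,-784, - 652,-640,- 624.58, - 418.88, - 281 , - 181, - 74,  -  380/7, -462/13 , 81,296,400,589, 645,918,955]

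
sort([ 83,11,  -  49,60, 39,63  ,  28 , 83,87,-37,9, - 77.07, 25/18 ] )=[ - 77.07, - 49, - 37, 25/18  ,  9,11, 28, 39, 60,63,83,  83,87]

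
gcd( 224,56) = 56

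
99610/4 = 49805/2 = 24902.50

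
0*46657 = 0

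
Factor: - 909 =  - 3^2*101^1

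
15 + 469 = 484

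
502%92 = 42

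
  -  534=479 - 1013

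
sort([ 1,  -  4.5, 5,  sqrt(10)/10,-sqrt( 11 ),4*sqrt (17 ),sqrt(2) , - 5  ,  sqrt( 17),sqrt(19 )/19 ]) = [ - 5, - 4.5, - sqrt ( 11 ),  sqrt(19)/19,sqrt( 10 ) /10,1,sqrt (2 ),sqrt( 17), 5,  4 *sqrt ( 17 )] 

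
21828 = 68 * 321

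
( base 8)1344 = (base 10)740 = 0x2e4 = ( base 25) 14F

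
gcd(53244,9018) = 54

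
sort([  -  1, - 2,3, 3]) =[ - 2, - 1,3,3 ] 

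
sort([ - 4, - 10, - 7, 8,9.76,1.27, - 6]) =[ - 10,  -  7,-6, - 4,1.27,  8,9.76]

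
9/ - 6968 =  - 9/6968 = - 0.00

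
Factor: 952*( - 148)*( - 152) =2^8*7^1 *17^1*19^1*37^1 = 21416192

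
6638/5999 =1 + 639/5999 =1.11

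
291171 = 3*97057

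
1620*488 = 790560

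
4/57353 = 4/57353 = 0.00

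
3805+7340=11145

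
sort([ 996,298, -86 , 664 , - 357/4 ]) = [-357/4,-86,298, 664,  996 ] 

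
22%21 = 1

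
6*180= 1080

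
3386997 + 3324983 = 6711980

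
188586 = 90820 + 97766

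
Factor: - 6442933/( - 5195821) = 7^1*971^( - 1 ) * 5351^( - 1)*920419^1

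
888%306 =276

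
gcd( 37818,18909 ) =18909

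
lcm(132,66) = 132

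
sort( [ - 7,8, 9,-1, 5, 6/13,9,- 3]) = [- 7, - 3, - 1,6/13, 5, 8, 9,9]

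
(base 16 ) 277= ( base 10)631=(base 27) NA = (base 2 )1001110111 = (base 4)21313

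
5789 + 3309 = 9098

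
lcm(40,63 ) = 2520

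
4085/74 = 4085/74= 55.20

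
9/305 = 9/305 = 0.03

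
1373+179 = 1552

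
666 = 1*666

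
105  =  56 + 49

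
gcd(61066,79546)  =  2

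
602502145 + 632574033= 1235076178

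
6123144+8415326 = 14538470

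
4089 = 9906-5817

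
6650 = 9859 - 3209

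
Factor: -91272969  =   - 3^2*37^1*274093^1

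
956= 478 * 2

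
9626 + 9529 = 19155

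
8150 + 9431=17581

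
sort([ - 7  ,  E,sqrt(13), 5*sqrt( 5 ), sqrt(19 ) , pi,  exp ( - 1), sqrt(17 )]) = [-7,  exp( - 1), E,pi,sqrt( 13),sqrt(17),sqrt(19 ),5*sqrt(5) ] 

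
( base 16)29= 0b101001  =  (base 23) 1I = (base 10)41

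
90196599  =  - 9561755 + 99758354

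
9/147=3/49 =0.06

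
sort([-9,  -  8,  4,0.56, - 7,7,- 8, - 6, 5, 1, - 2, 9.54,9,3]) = [ - 9,-8  ,-8, - 7 , - 6, - 2,0.56,1,  3,4,5, 7,9 , 9.54 ] 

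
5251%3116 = 2135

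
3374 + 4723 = 8097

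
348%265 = 83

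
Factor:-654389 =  - 67^1 * 9767^1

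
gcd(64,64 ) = 64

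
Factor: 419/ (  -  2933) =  - 1/7 = - 7^( - 1)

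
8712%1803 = 1500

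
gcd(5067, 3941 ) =563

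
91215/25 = 18243/5 = 3648.60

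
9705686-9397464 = 308222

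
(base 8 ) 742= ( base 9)585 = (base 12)342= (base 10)482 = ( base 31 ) FH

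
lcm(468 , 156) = 468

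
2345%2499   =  2345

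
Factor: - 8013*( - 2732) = 2^2*3^1*683^1*2671^1 = 21891516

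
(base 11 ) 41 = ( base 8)55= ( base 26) 1J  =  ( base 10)45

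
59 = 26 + 33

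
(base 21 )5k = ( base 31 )41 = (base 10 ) 125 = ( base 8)175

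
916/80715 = 916/80715=0.01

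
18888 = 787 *24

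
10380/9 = 1153 + 1/3 = 1153.33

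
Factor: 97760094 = 2^1 * 3^1 * 47^1*346667^1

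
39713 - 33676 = 6037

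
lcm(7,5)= 35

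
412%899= 412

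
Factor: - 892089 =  - 3^2*11^1*9011^1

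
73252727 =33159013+40093714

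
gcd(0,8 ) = 8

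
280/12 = 70/3 = 23.33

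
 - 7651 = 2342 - 9993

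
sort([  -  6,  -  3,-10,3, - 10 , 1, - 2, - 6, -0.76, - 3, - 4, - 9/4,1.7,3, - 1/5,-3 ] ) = [  -  10, - 10,-6, - 6, - 4, - 3, - 3, - 3, - 9/4, - 2,  -  0.76, - 1/5,  1, 1.7 , 3, 3]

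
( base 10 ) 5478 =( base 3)21111220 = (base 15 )1953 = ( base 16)1566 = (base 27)7do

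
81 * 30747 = 2490507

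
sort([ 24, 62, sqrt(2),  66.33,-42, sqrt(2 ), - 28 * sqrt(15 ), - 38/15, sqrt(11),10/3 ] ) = [-28*sqrt( 15), - 42, -38/15, sqrt( 2 ), sqrt( 2),sqrt( 11), 10/3,  24,62, 66.33 ]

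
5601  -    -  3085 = 8686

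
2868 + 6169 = 9037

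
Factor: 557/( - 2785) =  -  5^( - 1) = -1/5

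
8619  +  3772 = 12391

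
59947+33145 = 93092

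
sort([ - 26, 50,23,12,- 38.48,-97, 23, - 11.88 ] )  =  [ - 97, - 38.48, - 26,- 11.88, 12,23, 23, 50 ] 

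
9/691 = 9/691=0.01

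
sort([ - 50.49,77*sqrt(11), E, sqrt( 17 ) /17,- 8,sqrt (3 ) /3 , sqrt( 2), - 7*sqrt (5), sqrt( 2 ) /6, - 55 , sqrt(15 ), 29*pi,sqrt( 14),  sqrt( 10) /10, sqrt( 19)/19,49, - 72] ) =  [-72, - 55 ,  -  50.49,  -  7*sqrt(5 ), - 8, sqrt(19 ) /19, sqrt(2 )/6, sqrt(17 ) /17,sqrt(10 )/10,sqrt(3 )/3,sqrt( 2 ), E,sqrt(  14 ), sqrt( 15 ), 49,  29*pi,  77*sqrt ( 11 )]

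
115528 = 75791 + 39737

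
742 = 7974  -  7232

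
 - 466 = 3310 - 3776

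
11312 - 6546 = 4766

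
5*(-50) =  - 250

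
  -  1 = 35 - 36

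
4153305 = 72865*57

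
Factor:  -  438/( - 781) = 2^1*3^1*11^( - 1)*71^(  -  1 )*73^1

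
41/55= 41/55= 0.75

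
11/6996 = 1/636= 0.00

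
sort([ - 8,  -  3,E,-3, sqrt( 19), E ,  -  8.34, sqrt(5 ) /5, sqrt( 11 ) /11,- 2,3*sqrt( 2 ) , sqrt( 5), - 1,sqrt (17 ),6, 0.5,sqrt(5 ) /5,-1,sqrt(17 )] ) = [  -  8.34,  -  8, - 3,-3, - 2, - 1, - 1 , sqrt (11)/11, sqrt(5)/5 , sqrt(  5)/5, 0.5, sqrt( 5 ), E,  E,sqrt( 17 ), sqrt(17),3 * sqrt (2), sqrt( 19 ),  6 ]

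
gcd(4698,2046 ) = 6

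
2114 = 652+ 1462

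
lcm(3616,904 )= 3616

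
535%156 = 67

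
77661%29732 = 18197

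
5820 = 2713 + 3107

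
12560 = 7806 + 4754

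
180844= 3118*58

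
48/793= 48/793 = 0.06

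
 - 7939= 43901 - 51840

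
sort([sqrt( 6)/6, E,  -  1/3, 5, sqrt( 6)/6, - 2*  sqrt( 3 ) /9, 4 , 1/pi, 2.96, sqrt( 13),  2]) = [ - 2*sqrt(3) /9,-1/3,1/pi, sqrt( 6)/6,sqrt( 6) /6, 2, E , 2.96, sqrt( 13),4, 5]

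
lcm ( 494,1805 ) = 46930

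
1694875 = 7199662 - 5504787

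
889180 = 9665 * 92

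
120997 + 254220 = 375217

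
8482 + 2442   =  10924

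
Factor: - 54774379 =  - 11^1*4979489^1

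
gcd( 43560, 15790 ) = 10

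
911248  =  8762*104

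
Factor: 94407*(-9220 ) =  - 870432540 =- 2^2*3^1*5^1*461^1*31469^1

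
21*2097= 44037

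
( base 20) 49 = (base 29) 32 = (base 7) 155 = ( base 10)89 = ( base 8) 131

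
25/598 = 25/598 = 0.04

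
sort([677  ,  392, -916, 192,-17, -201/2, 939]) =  [-916, - 201/2,-17,  192,392,677, 939 ]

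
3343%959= 466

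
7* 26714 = 186998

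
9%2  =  1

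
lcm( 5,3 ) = 15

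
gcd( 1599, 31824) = 39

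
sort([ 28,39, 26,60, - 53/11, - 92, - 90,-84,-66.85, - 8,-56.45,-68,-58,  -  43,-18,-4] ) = [-92, - 90, - 84,-68,  -  66.85,-58, - 56.45,-43,-18 , - 8, - 53/11,-4,26 , 28,39,60]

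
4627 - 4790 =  - 163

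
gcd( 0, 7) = 7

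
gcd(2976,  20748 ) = 12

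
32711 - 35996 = -3285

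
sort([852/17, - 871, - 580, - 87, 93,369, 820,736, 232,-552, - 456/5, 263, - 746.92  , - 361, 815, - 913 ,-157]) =[ - 913, - 871  ,-746.92, - 580, - 552, - 361,-157,  -  456/5,-87, 852/17, 93, 232,  263,  369, 736, 815,820]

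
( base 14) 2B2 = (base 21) 152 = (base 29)IQ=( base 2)1000100100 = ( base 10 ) 548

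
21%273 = 21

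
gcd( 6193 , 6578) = 11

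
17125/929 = 18 + 403/929 = 18.43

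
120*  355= 42600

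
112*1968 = 220416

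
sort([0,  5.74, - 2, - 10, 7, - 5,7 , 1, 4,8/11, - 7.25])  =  [ - 10 , - 7.25, - 5, - 2, 0,  8/11 , 1, 4, 5.74, 7, 7] 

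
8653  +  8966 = 17619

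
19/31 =19/31 = 0.61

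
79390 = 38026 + 41364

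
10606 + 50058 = 60664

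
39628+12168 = 51796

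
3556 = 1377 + 2179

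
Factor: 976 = 2^4 *61^1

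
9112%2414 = 1870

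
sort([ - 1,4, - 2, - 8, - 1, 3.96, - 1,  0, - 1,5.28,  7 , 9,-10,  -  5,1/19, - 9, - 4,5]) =[-10, - 9, - 8, - 5, - 4,-2, - 1, - 1,- 1, - 1,0,1/19, 3.96, 4,5,5.28,7,9]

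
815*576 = 469440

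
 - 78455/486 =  - 162 + 277/486 = - 161.43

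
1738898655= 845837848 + 893060807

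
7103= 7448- 345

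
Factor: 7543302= 2^1*3^1* 13^1*97^1 * 997^1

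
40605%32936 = 7669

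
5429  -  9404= -3975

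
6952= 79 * 88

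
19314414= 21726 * 889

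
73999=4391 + 69608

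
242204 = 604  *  401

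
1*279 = 279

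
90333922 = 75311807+15022115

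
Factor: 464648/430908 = 482/447 = 2^1 * 3^(-1)*149^(  -  1)*241^1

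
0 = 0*1373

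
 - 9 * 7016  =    -  63144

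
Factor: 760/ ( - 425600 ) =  - 2^(-4)*5^(  -  1)*7^( - 1 ) = - 1/560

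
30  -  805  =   - 775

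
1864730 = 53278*35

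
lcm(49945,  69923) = 349615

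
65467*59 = 3862553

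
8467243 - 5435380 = 3031863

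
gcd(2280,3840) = 120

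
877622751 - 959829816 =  - 82207065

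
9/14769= 1/1641 = 0.00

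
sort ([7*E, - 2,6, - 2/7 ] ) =[-2,  -  2/7,6, 7*E]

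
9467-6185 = 3282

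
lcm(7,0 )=0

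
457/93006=457/93006  =  0.00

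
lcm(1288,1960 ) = 45080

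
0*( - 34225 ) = 0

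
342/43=7 + 41/43 = 7.95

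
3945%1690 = 565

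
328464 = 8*41058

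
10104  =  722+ 9382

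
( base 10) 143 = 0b10001111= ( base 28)53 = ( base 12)bb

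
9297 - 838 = 8459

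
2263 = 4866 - 2603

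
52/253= 52/253 = 0.21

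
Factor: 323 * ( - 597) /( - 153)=3781/3 = 3^( - 1)*19^1 * 199^1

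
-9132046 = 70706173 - 79838219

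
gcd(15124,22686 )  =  7562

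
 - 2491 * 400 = -996400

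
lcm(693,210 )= 6930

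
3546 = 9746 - 6200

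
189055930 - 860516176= -671460246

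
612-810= - 198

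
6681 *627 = 4188987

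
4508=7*644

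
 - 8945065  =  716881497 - 725826562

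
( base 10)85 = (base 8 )125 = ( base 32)2L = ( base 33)2J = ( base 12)71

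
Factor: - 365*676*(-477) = 117694980 = 2^2 * 3^2*5^1*13^2 * 53^1*73^1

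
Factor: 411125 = 5^3*11^1*13^1* 23^1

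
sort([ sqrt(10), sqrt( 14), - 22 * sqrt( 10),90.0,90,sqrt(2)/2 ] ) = [ - 22*sqrt(10 ),sqrt (2)/2,sqrt(10 ),sqrt(14),  90.0 , 90 ] 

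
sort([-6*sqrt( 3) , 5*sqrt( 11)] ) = [ - 6*sqrt (3), 5 * sqrt( 11 )]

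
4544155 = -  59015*( - 77)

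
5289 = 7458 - 2169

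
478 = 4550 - 4072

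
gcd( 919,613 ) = 1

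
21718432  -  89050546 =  - 67332114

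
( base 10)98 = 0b1100010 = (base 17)5d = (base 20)4i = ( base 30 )38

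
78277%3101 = 752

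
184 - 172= 12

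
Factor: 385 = 5^1* 7^1*11^1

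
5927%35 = 12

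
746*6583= 4910918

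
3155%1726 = 1429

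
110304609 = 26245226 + 84059383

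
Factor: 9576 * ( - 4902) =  - 46941552 = - 2^4*3^3*7^1*19^2*43^1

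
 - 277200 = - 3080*90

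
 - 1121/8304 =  - 1121/8304 = - 0.13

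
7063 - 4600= 2463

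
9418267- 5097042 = 4321225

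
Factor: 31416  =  2^3*3^1*7^1*11^1*17^1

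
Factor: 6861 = 3^1*2287^1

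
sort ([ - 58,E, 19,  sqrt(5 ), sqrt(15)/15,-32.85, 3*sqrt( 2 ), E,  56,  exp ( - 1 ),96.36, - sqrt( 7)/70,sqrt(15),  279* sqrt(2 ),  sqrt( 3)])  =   [ - 58, - 32.85, - sqrt( 7) /70,sqrt( 15)/15, exp( - 1), sqrt(3), sqrt( 5),E,E,sqrt(15) , 3*sqrt(2), 19,56, 96.36,279*sqrt( 2)] 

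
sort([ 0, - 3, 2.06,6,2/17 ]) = [ - 3,0,2/17,2.06,6] 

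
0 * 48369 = 0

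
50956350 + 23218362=74174712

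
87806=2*43903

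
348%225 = 123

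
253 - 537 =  -284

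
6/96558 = 1/16093 = 0.00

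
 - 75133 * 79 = -5935507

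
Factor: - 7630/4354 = - 545/311  =  - 5^1*109^1*311^(-1 ) 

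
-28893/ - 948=30 + 151/316 =30.48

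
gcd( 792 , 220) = 44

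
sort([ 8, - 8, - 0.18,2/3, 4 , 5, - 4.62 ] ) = [ - 8, - 4.62, - 0.18,2/3,4,5,8 ] 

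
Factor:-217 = -7^1*31^1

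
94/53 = 94/53 = 1.77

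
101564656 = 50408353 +51156303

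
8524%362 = 198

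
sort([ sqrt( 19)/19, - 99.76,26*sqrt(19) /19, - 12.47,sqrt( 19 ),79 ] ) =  [ - 99.76,  -  12.47, sqrt( 19) /19  ,  sqrt(19),26*sqrt (19) /19,79]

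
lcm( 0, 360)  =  0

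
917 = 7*131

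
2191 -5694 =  - 3503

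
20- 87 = - 67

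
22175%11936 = 10239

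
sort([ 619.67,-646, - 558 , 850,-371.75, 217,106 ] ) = [ - 646,-558, - 371.75, 106,217, 619.67,850]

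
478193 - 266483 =211710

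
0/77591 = 0 = 0.00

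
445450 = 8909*50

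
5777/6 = 5777/6 = 962.83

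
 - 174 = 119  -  293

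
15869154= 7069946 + 8799208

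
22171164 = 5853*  3788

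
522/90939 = 174/30313= 0.01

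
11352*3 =34056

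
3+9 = 12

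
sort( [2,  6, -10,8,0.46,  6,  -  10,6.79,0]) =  [-10,  -  10,0,  0.46,2,6,6,6.79, 8 ] 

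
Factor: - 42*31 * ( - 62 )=2^2*3^1*7^1*31^2= 80724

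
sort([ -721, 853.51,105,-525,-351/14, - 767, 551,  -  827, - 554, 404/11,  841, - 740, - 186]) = [ -827,  -  767, - 740, - 721, - 554,-525,-186, - 351/14,404/11,105, 551,841, 853.51]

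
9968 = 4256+5712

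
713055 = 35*20373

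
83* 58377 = 4845291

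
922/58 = 15 + 26/29 = 15.90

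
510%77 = 48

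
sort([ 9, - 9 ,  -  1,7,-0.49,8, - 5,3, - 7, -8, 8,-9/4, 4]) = [ - 9 ,- 8, - 7, - 5, - 9/4, - 1, - 0.49,3 , 4,7,8,  8,9]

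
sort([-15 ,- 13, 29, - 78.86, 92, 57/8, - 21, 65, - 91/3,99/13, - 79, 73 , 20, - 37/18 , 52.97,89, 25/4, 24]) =[ - 79, -78.86, - 91/3, - 21, - 15, - 13, - 37/18, 25/4, 57/8, 99/13,20, 24,29  ,  52.97,65, 73, 89, 92 ] 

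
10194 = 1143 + 9051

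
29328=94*312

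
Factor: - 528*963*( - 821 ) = 2^4*3^3*11^1*107^1*821^1 = 417448944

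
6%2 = 0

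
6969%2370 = 2229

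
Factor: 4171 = 43^1*97^1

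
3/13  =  3/13 = 0.23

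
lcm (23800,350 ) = 23800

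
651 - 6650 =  - 5999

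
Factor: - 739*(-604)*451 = 201306556 = 2^2*11^1 * 41^1*151^1*739^1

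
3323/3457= 3323/3457= 0.96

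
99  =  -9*( - 11)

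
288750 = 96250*3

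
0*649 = 0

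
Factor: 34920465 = 3^1*5^1 * 17^1*136943^1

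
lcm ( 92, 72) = 1656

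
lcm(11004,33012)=33012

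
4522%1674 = 1174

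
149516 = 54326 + 95190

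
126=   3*42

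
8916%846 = 456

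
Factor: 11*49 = 539   =  7^2*11^1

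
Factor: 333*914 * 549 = 2^1 * 3^4*37^1 * 61^1*457^1= 167094738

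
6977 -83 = 6894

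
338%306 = 32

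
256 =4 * 64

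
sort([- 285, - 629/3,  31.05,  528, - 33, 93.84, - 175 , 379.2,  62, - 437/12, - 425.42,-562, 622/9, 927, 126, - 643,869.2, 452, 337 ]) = [ - 643, - 562 , - 425.42, - 285 , - 629/3, - 175,-437/12,-33,31.05,62, 622/9 , 93.84, 126,337, 379.2,452, 528,869.2, 927 ] 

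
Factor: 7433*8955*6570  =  2^1*3^4*5^2*73^1 * 199^1*7433^1 = 437315723550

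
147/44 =147/44= 3.34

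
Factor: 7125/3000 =2^( - 3)*19^1= 19/8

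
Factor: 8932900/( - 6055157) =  - 2^2*5^2*2267^( -1 )* 2671^( - 1 ) * 89329^1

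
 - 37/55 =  - 37/55 = -0.67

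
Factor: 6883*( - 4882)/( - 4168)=16801403/2084   =  2^( - 2 )*521^(-1)*2441^1*6883^1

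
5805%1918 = 51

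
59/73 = 59/73 = 0.81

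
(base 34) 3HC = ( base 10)4058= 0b111111011010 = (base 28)54q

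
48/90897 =16/30299 = 0.00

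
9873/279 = 1097/31 = 35.39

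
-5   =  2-7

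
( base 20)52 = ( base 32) 36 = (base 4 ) 1212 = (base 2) 1100110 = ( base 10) 102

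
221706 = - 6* ( - 36951 ) 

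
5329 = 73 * 73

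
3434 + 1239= 4673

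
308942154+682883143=991825297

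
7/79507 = 7/79507= 0.00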